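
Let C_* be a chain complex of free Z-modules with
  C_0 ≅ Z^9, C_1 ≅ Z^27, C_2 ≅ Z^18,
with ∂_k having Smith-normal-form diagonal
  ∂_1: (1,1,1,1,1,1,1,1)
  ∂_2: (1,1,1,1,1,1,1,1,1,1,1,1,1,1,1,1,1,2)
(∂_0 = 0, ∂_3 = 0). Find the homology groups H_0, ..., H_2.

H_0: b_0 = 9 − 0 − 8 = 1; torsion from ∂_1 factors > 1: none. So H_0 = Z.
H_1: b_1 = 27 − 8 − 18 = 1; torsion from ∂_2 factors > 1: [2]. So H_1 = Z ⊕ Z/2.
H_2: b_2 = 18 − 18 − 0 = 0; torsion from ∂_3 factors > 1: none. So H_2 = 0.

H_0 = Z,  H_1 = Z ⊕ Z/2,  H_2 = 0.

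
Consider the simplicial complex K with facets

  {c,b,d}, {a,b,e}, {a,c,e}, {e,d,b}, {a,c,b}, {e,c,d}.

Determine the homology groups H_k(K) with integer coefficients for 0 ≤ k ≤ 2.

K has 5 vertices, 9 edges, 6 triangles.
rank ∂_0 = 0, rank ∂_1 = 4 ⇒ b_0 = 5 − 0 − 4 = 1; all invariant factors of ∂_1 are 1 so no torsion. So H_0 = Z.
rank ∂_1 = 4, rank ∂_2 = 5 ⇒ b_1 = 9 − 4 − 5 = 0; all invariant factors of ∂_2 are 1 so no torsion. So H_1 = 0.
rank ∂_2 = 5, rank ∂_3 = 0 ⇒ b_2 = 6 − 5 − 0 = 1. So H_2 = Z.

H_0 = Z,  H_1 = 0,  H_2 = Z.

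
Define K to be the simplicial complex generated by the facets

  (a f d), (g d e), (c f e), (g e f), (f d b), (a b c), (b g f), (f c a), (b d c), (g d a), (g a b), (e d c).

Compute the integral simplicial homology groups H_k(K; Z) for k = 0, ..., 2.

We work with the vertex ordering a < b < c < d < e < f < g. The simplices of K, each written with vertices in increasing order, are:

  0-simplices (7): a, b, c, d, e, f, g
  1-simplices (18): ab, ac, ad, af, ag, bc, bd, bf, bg, cd, ce, cf, de, df, dg, ef, eg, fg
  2-simplices (12): abc, abg, acf, adf, adg, bcd, bdf, bfg, cde, cef, deg, efg

giving chain groups C_0 ≅ Z^7, C_1 ≅ Z^18, C_2 ≅ Z^12.

Boundary ∂_1: C_1 → C_0 sends each edge [p,q] (with p < q) to q − p. For instance
  ∂ad = d − a.
The resulting 7×18 matrix has rank 6, and its Smith normal form has invariant factors (1,1,1,1,1,1).

Boundary ∂_2: C_2 → C_1 sends each 2-simplex [p,q,r] to [q,r] − [p,r] + [p,q]. For instance
  ∂acf = cf − af + ac,
  ∂efg = fg − eg + ef.
As a 18×12 matrix over Z this has rank 12, with invariant factors (1,1,1,1,1,1,1,1,1,1,1,2).

Now H_k = ker ∂_k / im ∂_{k+1}, so:

  H_0: rank C_0 − rank ∂_1 = 7 − 6 = 1, and the invariant factors of ∂_1 are all 1, so H_0 = Z.
  H_1: rank ker ∂_1 − rank ∂_2 = (18 − 6) − 12 = 0, and ∂_2 has invariant factor 2 > 1, so H_1 = Z/2Z.
  H_2: rank ker ∂_2 − rank ∂_3 = (12 − 12) − 0 = 0, and there is no ∂_3, so H_2 = 0.

As a check, the Euler characteristic is 7 − 18 + 12 = 1, which agrees with 1 − 0 + 0 = 1.

H_0 ≅ Z,  H_1 ≅ Z/2Z,  H_2 = 0.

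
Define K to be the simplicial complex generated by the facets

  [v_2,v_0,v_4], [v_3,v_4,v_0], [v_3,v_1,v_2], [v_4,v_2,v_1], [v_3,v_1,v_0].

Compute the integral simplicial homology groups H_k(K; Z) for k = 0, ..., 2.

H_0 = Z,  H_1 = Z,  H_2 = 0.

Fix the vertex order v_0 < v_1 < v_2 < v_3 < v_4 and write every simplex with vertices in increasing order. Then dim K = 2 and the simplices of K are:

  0-simplices (5): [v_0], [v_1], [v_2], [v_3], [v_4]
  1-simplices (10): [v_0,v_1], [v_0,v_2], [v_0,v_3], [v_0,v_4], [v_1,v_2], [v_1,v_3], [v_1,v_4], [v_2,v_3], [v_2,v_4], [v_3,v_4]
  2-simplices (5): [v_0,v_1,v_3], [v_0,v_2,v_4], [v_0,v_3,v_4], [v_1,v_2,v_3], [v_1,v_2,v_4]

giving chain groups C_0 ≅ Z^5, C_1 ≅ Z^10, C_2 ≅ Z^5.

∂_1: C_1 → C_0 sends each edge [p,q] (with p < q) to q − p. For instance
  ∂[v_0,v_3] = [v_3] − [v_0].
As a 5×10 matrix over Z this has rank 4, with invariant factors (1,1,1,1).

The boundary map ∂_2: C_2 → C_1 sends each 2-simplex [p,q,r] to [q,r] − [p,r] + [p,q]. For instance
  ∂[v_0,v_1,v_3] = [v_1,v_3] − [v_0,v_3] + [v_0,v_1],
  ∂[v_1,v_2,v_3] = [v_2,v_3] − [v_1,v_3] + [v_1,v_2].
This gives a 10×5 integer matrix of rank 5; reducing to Smith normal form yields diagonal entries (1,1,1,1,1).

Computing H_k = (kernel of ∂_k) / (image of ∂_{k+1}):

  H_0: rank C_0 − rank ∂_1 = 5 − 4 = 1, and the invariant factors of ∂_1 are all 1, so H_0 = Z.
  H_1: rank ker ∂_1 − rank ∂_2 = (10 − 4) − 5 = 1, and the invariant factors of ∂_2 are all 1, so H_1 = Z.
  H_2: rank ker ∂_2 − rank ∂_3 = (5 − 5) − 0 = 0, and there is no ∂_3, so H_2 = 0.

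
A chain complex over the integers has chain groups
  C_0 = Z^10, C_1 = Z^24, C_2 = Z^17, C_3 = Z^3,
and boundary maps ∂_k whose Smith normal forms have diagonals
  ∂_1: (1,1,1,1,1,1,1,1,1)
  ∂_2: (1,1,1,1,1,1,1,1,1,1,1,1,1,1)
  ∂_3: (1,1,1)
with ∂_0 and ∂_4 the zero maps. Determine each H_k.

H_0: b_0 = 10 − 0 − 9 = 1; torsion from ∂_1 factors > 1: none. So H_0 ≅ Z.
H_1: b_1 = 24 − 9 − 14 = 1; torsion from ∂_2 factors > 1: none. So H_1 ≅ Z.
H_2: b_2 = 17 − 14 − 3 = 0; torsion from ∂_3 factors > 1: none. So H_2 ≅ 0.
H_3: b_3 = 3 − 3 − 0 = 0; torsion from ∂_4 factors > 1: none. So H_3 ≅ 0.

H_0 ≅ Z,  H_1 ≅ Z,  H_2 = 0,  H_3 = 0.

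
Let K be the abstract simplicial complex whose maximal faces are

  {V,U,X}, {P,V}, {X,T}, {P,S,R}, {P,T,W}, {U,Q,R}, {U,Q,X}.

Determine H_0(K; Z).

We work with the vertex ordering P < Q < R < S < T < U < V < W < X. The simplices of K, each written with vertices in increasing order, are:

  0-simplices (9): P, Q, R, S, T, U, V, W, X
  1-simplices (15): PR, PS, PT, PV, PW, QR, QU, QX, RS, RU, TW, TX, UV, UX, VX
  2-simplices (5): PRS, PTW, QRU, QUX, UVX

giving chain groups C_0 ≅ Z^9, C_1 ≅ Z^15, C_2 ≅ Z^5.

The boundary map ∂_1: C_1 → C_0 is given by ∂[p,q] = [q] − [p]. For instance
  ∂TX = X − T.
As a 9×15 matrix over Z this has rank 8, with invariant factors (1,1,1,1,1,1,1,1).

The boundary map ∂_2: C_2 → C_1 maps a triangle to the signed sum of its edges. For instance
  ∂QUX = UX − QX + QU,
  ∂PRS = RS − PS + PR.
This gives a 15×5 integer matrix of rank 5; reducing to Smith normal form yields diagonal entries (1,1,1,1,1).

Computing H_k = (kernel of ∂_k) / (image of ∂_{k+1}):

  H_0: rank C_0 − rank ∂_1 = 9 − 8 = 1, and the invariant factors of ∂_1 are all 1, so H_0 ≅ Z.

H_0 ≅ Z.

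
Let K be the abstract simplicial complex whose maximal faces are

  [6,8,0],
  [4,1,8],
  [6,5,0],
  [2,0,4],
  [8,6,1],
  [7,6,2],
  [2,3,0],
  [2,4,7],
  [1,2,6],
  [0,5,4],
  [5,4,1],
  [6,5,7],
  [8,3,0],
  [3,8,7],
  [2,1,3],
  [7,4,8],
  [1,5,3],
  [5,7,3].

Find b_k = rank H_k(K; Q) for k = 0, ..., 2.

Order the vertices as 0 < 1 < 2 < 3 < 4 < 5 < 6 < 7 < 8. Listing each simplex with vertices in this order, K has dimension 2 with simplices:

  0-simplices (9): [0], [1], [2], [3], [4], [5], [6], [7], [8]
  1-simplices (27): (27 of them)
  2-simplices (18): [0,2,3], [0,2,4], [0,3,8], [0,4,5], [0,5,6], [0,6,8], [1,2,3], [1,2,6], [1,3,5], [1,4,5], [1,4,8], [1,6,8], [2,4,7], [2,6,7], [3,5,7], [3,7,8], [4,7,8], [5,6,7]

so the chain groups are C_0 ≅ Z^9, C_1 ≅ Z^27, C_2 ≅ Z^18.

Boundary ∂_1: C_1 → C_0 sends each edge [p,q] (with p < q) to q − p.
The 9×27 boundary matrix has rank 8 and Smith normal form diag(1,1,1,1,1,1,1,1).

The boundary map ∂_2: C_2 → C_1 acts by ∂[p,q,r] = [q,r] − [p,r] + [p,q]. For instance
  ∂[0,5,6] = [5,6] − [0,6] + [0,5],
  ∂[1,2,3] = [2,3] − [1,3] + [1,2].
This gives a 27×18 integer matrix of rank 17; reducing to Smith normal form yields diagonal entries (1,1,1,1,1,1,1,1,1,1,1,1,1,1,1,1,1).

From H_k ≅ ker(∂_k) / im(∂_{k+1}) we obtain:

  H_0: rank C_0 − rank ∂_1 = 9 − 8 = 1, and the invariant factors of ∂_1 are all 1, so H_0 ≅ Z.
  H_1: rank ker ∂_1 − rank ∂_2 = (27 − 8) − 17 = 2, and the invariant factors of ∂_2 are all 1, so H_1 ≅ Z^2.
  H_2: rank ker ∂_2 − rank ∂_3 = (18 − 17) − 0 = 1, and there is no ∂_3, so H_2 ≅ Z.

As a check, the Euler characteristic is 9 − 27 + 18 = 0, which agrees with 1 − 2 + 1 = 0.

Hence the Betti numbers are b_0 = 1, b_1 = 2, b_2 = 1.

b_0 = 1, b_1 = 2, b_2 = 1.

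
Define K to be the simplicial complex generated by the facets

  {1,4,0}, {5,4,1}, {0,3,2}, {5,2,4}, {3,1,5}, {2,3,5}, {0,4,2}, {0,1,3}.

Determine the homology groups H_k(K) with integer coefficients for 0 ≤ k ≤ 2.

Take the total order 0 < 1 < 2 < 3 < 4 < 5 on the vertex set. Then K (dimension 2) consists of the simplices:

  0-simplices (6): [0], [1], [2], [3], [4], [5]
  1-simplices (12): [0,1], [0,2], [0,3], [0,4], [1,3], [1,4], [1,5], [2,3], [2,4], [2,5], [3,5], [4,5]
  2-simplices (8): [0,1,3], [0,1,4], [0,2,3], [0,2,4], [1,3,5], [1,4,5], [2,3,5], [2,4,5]

giving chain groups C_0 ≅ Z^6, C_1 ≅ Z^12, C_2 ≅ Z^8.

∂_1: C_1 → C_0 sends each edge [p,q] (with p < q) to q − p. For instance
  ∂[1,5] = [5] − [1].
This gives a 6×12 integer matrix of rank 5; reducing to Smith normal form yields diagonal entries (1,1,1,1,1).

Boundary ∂_2: C_2 → C_1 sends each 2-simplex [p,q,r] to [q,r] − [p,r] + [p,q]. For instance
  ∂[2,3,5] = [3,5] − [2,5] + [2,3],
  ∂[2,4,5] = [4,5] − [2,5] + [2,4].
The 12×8 boundary matrix has rank 7 and Smith normal form diag(1,1,1,1,1,1,1).

Reading off H_k = ker ∂_k / im ∂_{k+1}:

  H_0: rank C_0 − rank ∂_1 = 6 − 5 = 1, and the invariant factors of ∂_1 are all 1, so H_0 = Z.
  H_1: rank ker ∂_1 − rank ∂_2 = (12 − 5) − 7 = 0, and the invariant factors of ∂_2 are all 1, so H_1 = 0.
  H_2: rank ker ∂_2 − rank ∂_3 = (8 − 7) − 0 = 1, and there is no ∂_3, so H_2 = Z.

As a check, the Euler characteristic is 6 − 12 + 8 = 2, which agrees with 1 − 0 + 1 = 2.

H_0 = Z,  H_1 = 0,  H_2 = Z.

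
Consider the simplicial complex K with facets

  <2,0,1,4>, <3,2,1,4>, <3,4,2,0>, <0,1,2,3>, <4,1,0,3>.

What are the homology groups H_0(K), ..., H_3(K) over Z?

Take the total order 0 < 1 < 2 < 3 < 4 on the vertex set. Then K (dimension 3) consists of the simplices:

  0-simplices (5): [0], [1], [2], [3], [4]
  1-simplices (10): [0,1], [0,2], [0,3], [0,4], [1,2], [1,3], [1,4], [2,3], [2,4], [3,4]
  2-simplices (10): [0,1,2], [0,1,3], [0,1,4], [0,2,3], [0,2,4], [0,3,4], [1,2,3], [1,2,4], [1,3,4], [2,3,4]
  3-simplices (5): [0,1,2,3], [0,1,2,4], [0,1,3,4], [0,2,3,4], [1,2,3,4]

Hence C_0 ≅ Z^5, C_1 ≅ Z^10, C_2 ≅ Z^10, C_3 ≅ Z^5.

Boundary ∂_1: C_1 → C_0 sends each edge [p,q] (with p < q) to q − p.
The resulting 5×10 matrix has rank 4, and its Smith normal form has invariant factors (1,1,1,1).

The boundary map ∂_2: C_2 → C_1 acts by ∂[p,q,r] = [q,r] − [p,r] + [p,q]. For instance
  ∂[0,1,3] = [1,3] − [0,3] + [0,1],
  ∂[1,2,3] = [2,3] − [1,3] + [1,2].
The resulting 10×10 matrix has rank 6, and its Smith normal form has invariant factors (1,1,1,1,1,1).

Boundary ∂_3: C_3 → C_2 sends each 3-simplex σ to the alternating sum Σ_i (−1)^i (σ with its i-th vertex removed). For instance
  ∂[0,1,2,3] = [1,2,3] − [0,2,3] + [0,1,3] − [0,1,2],
  ∂[0,2,3,4] = [2,3,4] − [0,3,4] + [0,2,4] − [0,2,3].
The 10×5 boundary matrix has rank 4 and Smith normal form diag(1,1,1,1).

Reading off H_k = ker ∂_k / im ∂_{k+1}:

  H_0: rank C_0 − rank ∂_1 = 5 − 4 = 1, and the invariant factors of ∂_1 are all 1, so H_0 ≅ Z.
  H_1: rank ker ∂_1 − rank ∂_2 = (10 − 4) − 6 = 0, and the invariant factors of ∂_2 are all 1, so H_1 ≅ 0.
  H_2: rank ker ∂_2 − rank ∂_3 = (10 − 6) − 4 = 0, and the invariant factors of ∂_3 are all 1, so H_2 ≅ 0.
  H_3: rank ker ∂_3 − rank ∂_4 = (5 − 4) − 0 = 1, and there is no ∂_4, so H_3 ≅ Z.

H_0 ≅ Z,  H_1 = 0,  H_2 = 0,  H_3 ≅ Z.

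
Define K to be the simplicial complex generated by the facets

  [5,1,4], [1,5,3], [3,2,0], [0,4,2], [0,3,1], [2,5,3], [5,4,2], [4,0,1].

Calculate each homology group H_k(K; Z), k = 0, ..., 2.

H_0 ≅ Z,  H_1 = 0,  H_2 ≅ Z.

K has 6 vertices, 12 edges, 8 triangles.
rank ∂_0 = 0, rank ∂_1 = 5 ⇒ b_0 = 6 − 0 − 5 = 1; all invariant factors of ∂_1 are 1 so no torsion. So H_0 ≅ Z.
rank ∂_1 = 5, rank ∂_2 = 7 ⇒ b_1 = 12 − 5 − 7 = 0; all invariant factors of ∂_2 are 1 so no torsion. So H_1 ≅ 0.
rank ∂_2 = 7, rank ∂_3 = 0 ⇒ b_2 = 8 − 7 − 0 = 1. So H_2 ≅ Z.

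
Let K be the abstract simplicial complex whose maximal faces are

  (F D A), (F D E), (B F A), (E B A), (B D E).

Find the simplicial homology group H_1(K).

Take the total order A < B < D < E < F on the vertex set. Then K (dimension 2) consists of the simplices:

  0-simplices (5): A, B, D, E, F
  1-simplices (10): AB, AD, AE, AF, BD, BE, BF, DE, DF, EF
  2-simplices (5): ABE, ABF, ADF, BDE, DEF

so the chain groups are C_0 ≅ Z^5, C_1 ≅ Z^10, C_2 ≅ Z^5.

Boundary ∂_1: C_1 → C_0 maps an edge to its endpoints' difference, ∂[p,q] = q − p. For instance
  ∂DE = E − D.
As a 5×10 matrix over Z this has rank 4, with invariant factors (1,1,1,1).

Boundary ∂_2: C_2 → C_1 maps a triangle to the signed sum of its edges. For instance
  ∂ADF = DF − AF + AD,
  ∂ABE = BE − AE + AB.
The resulting 10×5 matrix has rank 5, and its Smith normal form has invariant factors (1,1,1,1,1).

Now H_k = ker ∂_k / im ∂_{k+1}, so:

  H_1: rank ker ∂_1 − rank ∂_2 = (10 − 4) − 5 = 1, and the invariant factors of ∂_2 are all 1, so H_1 ≅ Z.

(K is a triangulation of the Möbius band.)

H_1 ≅ Z.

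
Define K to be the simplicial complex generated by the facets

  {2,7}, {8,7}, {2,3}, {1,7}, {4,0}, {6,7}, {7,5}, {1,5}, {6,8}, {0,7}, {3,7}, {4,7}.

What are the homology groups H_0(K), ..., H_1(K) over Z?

Fix the vertex order 0 < 1 < 2 < 3 < 4 < 5 < 6 < 7 < 8 and write every simplex with vertices in increasing order. Then dim K = 1 and the simplices of K are:

  0-simplices (9): [0], [1], [2], [3], [4], [5], [6], [7], [8]
  1-simplices (12): [0,4], [0,7], [1,5], [1,7], [2,3], [2,7], [3,7], [4,7], [5,7], [6,7], [6,8], [7,8]

so the chain groups are C_0 ≅ Z^9, C_1 ≅ Z^12.

∂_1: C_1 → C_0 sends each edge [p,q] (with p < q) to q − p.
This gives a 9×12 integer matrix of rank 8; reducing to Smith normal form yields diagonal entries (1,1,1,1,1,1,1,1).

Reading off H_k = ker ∂_k / im ∂_{k+1}:

  H_0: rank C_0 − rank ∂_1 = 9 − 8 = 1, and the invariant factors of ∂_1 are all 1, so H_0 = Z.
  H_1: rank ker ∂_1 − rank ∂_2 = (12 − 8) − 0 = 4, and there is no ∂_2, so H_1 = Z^4.

(K is a triangulation of a wedge of 4 circles.)

H_0 = Z,  H_1 = Z^4.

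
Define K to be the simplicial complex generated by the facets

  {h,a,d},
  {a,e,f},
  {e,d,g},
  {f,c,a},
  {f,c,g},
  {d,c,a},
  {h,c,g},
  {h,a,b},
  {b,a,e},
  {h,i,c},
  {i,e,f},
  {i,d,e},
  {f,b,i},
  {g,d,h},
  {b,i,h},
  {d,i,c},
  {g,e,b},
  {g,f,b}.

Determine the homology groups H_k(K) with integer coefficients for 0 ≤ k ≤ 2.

H_0 ≅ Z,  H_1 ≅ Z × Z/2,  H_2 = 0.

K has 9 vertices, 27 edges, 18 triangles.
rank ∂_0 = 0, rank ∂_1 = 8 ⇒ b_0 = 9 − 0 − 8 = 1; all invariant factors of ∂_1 are 1 so no torsion. So H_0 ≅ Z.
rank ∂_1 = 8, rank ∂_2 = 18 ⇒ b_1 = 27 − 8 − 18 = 1; ∂_2 has invariant factor(s) [2] giving torsion. So H_1 ≅ Z × Z/2.
rank ∂_2 = 18, rank ∂_3 = 0 ⇒ b_2 = 18 − 18 − 0 = 0. So H_2 ≅ 0.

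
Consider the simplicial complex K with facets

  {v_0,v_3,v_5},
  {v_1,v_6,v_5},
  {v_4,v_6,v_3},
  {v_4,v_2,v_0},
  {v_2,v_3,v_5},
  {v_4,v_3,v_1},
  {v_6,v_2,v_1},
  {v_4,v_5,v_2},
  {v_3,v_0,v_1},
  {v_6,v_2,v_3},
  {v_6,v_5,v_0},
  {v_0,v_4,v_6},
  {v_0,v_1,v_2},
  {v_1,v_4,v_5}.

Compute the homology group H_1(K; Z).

Fix the vertex order v_0 < v_1 < v_2 < v_3 < v_4 < v_5 < v_6 and write every simplex with vertices in increasing order. Then dim K = 2 and the simplices of K are:

  0-simplices (7): [v_0], [v_1], [v_2], [v_3], [v_4], [v_5], [v_6]
  1-simplices (21): (21 of them)
  2-simplices (14): (14 of them)

so the chain groups are C_0 ≅ Z^7, C_1 ≅ Z^21, C_2 ≅ Z^14.

∂_1: C_1 → C_0 sends each edge [p,q] (with p < q) to q − p. For instance
  ∂[v_0,v_2] = [v_2] − [v_0].
As a 7×21 matrix over Z this has rank 6, with invariant factors (1,1,1,1,1,1).

Boundary ∂_2: C_2 → C_1 sends each 2-simplex [p,q,r] to [q,r] − [p,r] + [p,q]. For instance
  ∂[v_1,v_5,v_6] = [v_5,v_6] − [v_1,v_6] + [v_1,v_5],
  ∂[v_0,v_1,v_3] = [v_1,v_3] − [v_0,v_3] + [v_0,v_1].
The resulting 21×14 matrix has rank 13, and its Smith normal form has invariant factors (1,1,1,1,1,1,1,1,1,1,1,1,1).

Computing H_k = (kernel of ∂_k) / (image of ∂_{k+1}):

  H_1: rank ker ∂_1 − rank ∂_2 = (21 − 6) − 13 = 2, and the invariant factors of ∂_2 are all 1, so H_1 = Z^2.

(K is a triangulation of the torus T^2.)

H_1 ≅ Z^2.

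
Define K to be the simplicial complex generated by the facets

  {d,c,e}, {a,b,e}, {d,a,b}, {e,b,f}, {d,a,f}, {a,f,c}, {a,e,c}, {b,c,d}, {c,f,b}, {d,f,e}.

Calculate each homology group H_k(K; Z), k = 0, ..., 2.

H_0 ≅ Z,  H_1 ≅ Z/2,  H_2 = 0.

Take the total order a < b < c < d < e < f on the vertex set. Then K (dimension 2) consists of the simplices:

  0-simplices (6): a, b, c, d, e, f
  1-simplices (15): ab, ac, ad, ae, af, bc, bd, be, bf, cd, ce, cf, de, df, ef
  2-simplices (10): abd, abe, ace, acf, adf, bcd, bcf, bef, cde, def

Hence C_0 ≅ Z^6, C_1 ≅ Z^15, C_2 ≅ Z^10.

∂_1: C_1 → C_0 maps an edge to its endpoints' difference, ∂[p,q] = q − p. For instance
  ∂ab = b − a.
The 6×15 boundary matrix has rank 5 and Smith normal form diag(1,1,1,1,1).

The boundary map ∂_2: C_2 → C_1 sends each 2-simplex [p,q,r] to [q,r] − [p,r] + [p,q]. For instance
  ∂abd = bd − ad + ab,
  ∂bcf = cf − bf + bc.
This gives a 15×10 integer matrix of rank 10; reducing to Smith normal form yields diagonal entries (1,1,1,1,1,1,1,1,1,2).

Computing H_k = (kernel of ∂_k) / (image of ∂_{k+1}):

  H_0: rank C_0 − rank ∂_1 = 6 − 5 = 1, and the invariant factors of ∂_1 are all 1, so H_0 ≅ Z.
  H_1: rank ker ∂_1 − rank ∂_2 = (15 − 5) − 10 = 0, and ∂_2 has invariant factor 2 > 1, so H_1 ≅ Z/2.
  H_2: rank ker ∂_2 − rank ∂_3 = (10 − 10) − 0 = 0, and there is no ∂_3, so H_2 ≅ 0.

(K is a triangulation of the real projective plane RP^2.)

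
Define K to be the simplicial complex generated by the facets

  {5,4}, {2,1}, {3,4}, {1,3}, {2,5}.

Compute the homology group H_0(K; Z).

Fix the vertex order 1 < 2 < 3 < 4 < 5 and write every simplex with vertices in increasing order. Then dim K = 1 and the simplices of K are:

  0-simplices (5): [1], [2], [3], [4], [5]
  1-simplices (5): [1,2], [1,3], [2,5], [3,4], [4,5]

giving chain groups C_0 ≅ Z^5, C_1 ≅ Z^5.

∂_1: C_1 → C_0 is given by ∂[p,q] = [q] − [p].
As a 5×5 matrix over Z this has rank 4, with invariant factors (1,1,1,1).

Reading off H_k = ker ∂_k / im ∂_{k+1}:

  H_0: rank C_0 − rank ∂_1 = 5 − 4 = 1, and the invariant factors of ∂_1 are all 1, so H_0 = Z.

H_0 ≅ Z.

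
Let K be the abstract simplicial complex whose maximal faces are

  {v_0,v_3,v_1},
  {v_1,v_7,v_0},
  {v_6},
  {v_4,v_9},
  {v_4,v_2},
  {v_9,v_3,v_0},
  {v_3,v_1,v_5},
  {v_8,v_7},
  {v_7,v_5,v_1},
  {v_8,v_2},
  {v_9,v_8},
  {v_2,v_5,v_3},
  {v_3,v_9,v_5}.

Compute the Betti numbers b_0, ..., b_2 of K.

b_0 = 2, b_1 = 3, b_2 = 0.

We work with the vertex ordering v_0 < v_1 < v_2 < v_3 < v_4 < v_5 < v_6 < v_7 < v_8 < v_9. The simplices of K, each written with vertices in increasing order, are:

  0-simplices (10): [v_0], [v_1], [v_2], [v_3], [v_4], [v_5], [v_6], [v_7], [v_8], [v_9]
  1-simplices (18): (18 of them)
  2-simplices (7): [v_0,v_1,v_3], [v_0,v_1,v_7], [v_0,v_3,v_9], [v_1,v_3,v_5], [v_1,v_5,v_7], [v_2,v_3,v_5], [v_3,v_5,v_9]

Hence C_0 ≅ Z^10, C_1 ≅ Z^18, C_2 ≅ Z^7.

∂_1: C_1 → C_0 sends each edge [p,q] (with p < q) to q − p. For instance
  ∂[v_0,v_3] = [v_3] − [v_0].
As a 10×18 matrix over Z this has rank 8, with invariant factors (1,1,1,1,1,1,1,1).

Boundary ∂_2: C_2 → C_1 maps a triangle to the signed sum of its edges. For instance
  ∂[v_2,v_3,v_5] = [v_3,v_5] − [v_2,v_5] + [v_2,v_3],
  ∂[v_1,v_5,v_7] = [v_5,v_7] − [v_1,v_7] + [v_1,v_5].
As a 18×7 matrix over Z this has rank 7, with invariant factors (1,1,1,1,1,1,1).

From H_k ≅ ker(∂_k) / im(∂_{k+1}) we obtain:

  H_0: rank C_0 − rank ∂_1 = 10 − 8 = 2, and the invariant factors of ∂_1 are all 1, so H_0 = Z^2.
  H_1: rank ker ∂_1 − rank ∂_2 = (18 − 8) − 7 = 3, and the invariant factors of ∂_2 are all 1, so H_1 = Z^3.
  H_2: rank ker ∂_2 − rank ∂_3 = (7 − 7) − 0 = 0, and there is no ∂_3, so H_2 = 0.

As a check, the Euler characteristic is 10 − 18 + 7 = -1, which agrees with 2 − 3 + 0 = -1.

Hence the Betti numbers are b_0 = 2, b_1 = 3, b_2 = 0.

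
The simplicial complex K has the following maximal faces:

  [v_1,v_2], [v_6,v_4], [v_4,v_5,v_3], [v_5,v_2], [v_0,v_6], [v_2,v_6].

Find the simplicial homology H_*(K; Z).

Fix the vertex order v_0 < v_1 < v_2 < v_3 < v_4 < v_5 < v_6 and write every simplex with vertices in increasing order. Then dim K = 2 and the simplices of K are:

  0-simplices (7): [v_0], [v_1], [v_2], [v_3], [v_4], [v_5], [v_6]
  1-simplices (8): [v_0,v_6], [v_1,v_2], [v_2,v_5], [v_2,v_6], [v_3,v_4], [v_3,v_5], [v_4,v_5], [v_4,v_6]
  2-simplices (1): [v_3,v_4,v_5]

so the chain groups are C_0 ≅ Z^7, C_1 ≅ Z^8, C_2 ≅ Z^1.

The boundary map ∂_1: C_1 → C_0 maps an edge to its endpoints' difference, ∂[p,q] = q − p. For instance
  ∂[v_3,v_4] = [v_4] − [v_3].
The resulting 7×8 matrix has rank 6, and its Smith normal form has invariant factors (1,1,1,1,1,1).

Boundary ∂_2: C_2 → C_1 sends each 2-simplex [p,q,r] to [q,r] − [p,r] + [p,q]. For instance
  ∂[v_3,v_4,v_5] = [v_4,v_5] − [v_3,v_5] + [v_3,v_4].
This gives a 8×1 integer matrix of rank 1; reducing to Smith normal form yields diagonal entries (1).

Computing H_k = (kernel of ∂_k) / (image of ∂_{k+1}):

  H_0: rank C_0 − rank ∂_1 = 7 − 6 = 1, and the invariant factors of ∂_1 are all 1, so H_0 = Z.
  H_1: rank ker ∂_1 − rank ∂_2 = (8 − 6) − 1 = 1, and the invariant factors of ∂_2 are all 1, so H_1 = Z.
  H_2: rank ker ∂_2 − rank ∂_3 = (1 − 1) − 0 = 0, and there is no ∂_3, so H_2 = 0.

As a check, the Euler characteristic is 7 − 8 + 1 = 0, which agrees with 1 − 1 + 0 = 0.

H_0 = Z,  H_1 = Z,  H_2 = 0.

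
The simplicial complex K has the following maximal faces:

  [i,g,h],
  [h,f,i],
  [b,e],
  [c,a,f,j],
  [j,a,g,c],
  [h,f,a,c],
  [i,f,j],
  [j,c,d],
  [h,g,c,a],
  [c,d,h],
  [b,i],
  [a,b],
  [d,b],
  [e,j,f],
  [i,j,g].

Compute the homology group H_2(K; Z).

K has 10 vertices, 26 edges, 19 triangles, 4 3-simplices.
rank ∂_2 = 14, rank ∂_3 = 4 ⇒ b_2 = 19 − 14 − 4 = 1; all invariant factors of ∂_3 are 1 so no torsion. So H_2 = Z.

H_2 ≅ Z.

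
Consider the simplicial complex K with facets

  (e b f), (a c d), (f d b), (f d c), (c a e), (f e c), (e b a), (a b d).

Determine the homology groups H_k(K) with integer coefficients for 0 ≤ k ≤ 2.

H_0 = Z,  H_1 = 0,  H_2 = Z.

We work with the vertex ordering a < b < c < d < e < f. The simplices of K, each written with vertices in increasing order, are:

  0-simplices (6): a, b, c, d, e, f
  1-simplices (12): ab, ac, ad, ae, bd, be, bf, cd, ce, cf, df, ef
  2-simplices (8): abd, abe, acd, ace, bdf, bef, cdf, cef

so the chain groups are C_0 ≅ Z^6, C_1 ≅ Z^12, C_2 ≅ Z^8.

The boundary map ∂_1: C_1 → C_0 sends each edge [p,q] (with p < q) to q − p.
As a 6×12 matrix over Z this has rank 5, with invariant factors (1,1,1,1,1).

∂_2: C_2 → C_1 acts by ∂[p,q,r] = [q,r] − [p,r] + [p,q]. For instance
  ∂bef = ef − bf + be,
  ∂acd = cd − ad + ac.
The 12×8 boundary matrix has rank 7 and Smith normal form diag(1,1,1,1,1,1,1).

Reading off H_k = ker ∂_k / im ∂_{k+1}:

  H_0: rank C_0 − rank ∂_1 = 6 − 5 = 1, and the invariant factors of ∂_1 are all 1, so H_0 ≅ Z.
  H_1: rank ker ∂_1 − rank ∂_2 = (12 − 5) − 7 = 0, and the invariant factors of ∂_2 are all 1, so H_1 ≅ 0.
  H_2: rank ker ∂_2 − rank ∂_3 = (8 − 7) − 0 = 1, and there is no ∂_3, so H_2 ≅ Z.

As a check, the Euler characteristic is 6 − 12 + 8 = 2, which agrees with 1 − 0 + 1 = 2.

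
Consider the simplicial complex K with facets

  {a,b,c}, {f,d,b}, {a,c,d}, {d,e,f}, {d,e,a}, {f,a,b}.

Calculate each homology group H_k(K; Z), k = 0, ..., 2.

H_0 ≅ Z,  H_1 ≅ Z,  H_2 = 0.

Order the vertices as a < b < c < d < e < f. Listing each simplex with vertices in this order, K has dimension 2 with simplices:

  0-simplices (6): a, b, c, d, e, f
  1-simplices (12): ab, ac, ad, ae, af, bc, bd, bf, cd, de, df, ef
  2-simplices (6): abc, abf, acd, ade, bdf, def

so the chain groups are C_0 ≅ Z^6, C_1 ≅ Z^12, C_2 ≅ Z^6.

∂_1: C_1 → C_0 sends each edge [p,q] (with p < q) to q − p.
As a 6×12 matrix over Z this has rank 5, with invariant factors (1,1,1,1,1).

The boundary map ∂_2: C_2 → C_1 sends each 2-simplex [p,q,r] to [q,r] − [p,r] + [p,q]. For instance
  ∂bdf = df − bf + bd,
  ∂abf = bf − af + ab.
The resulting 12×6 matrix has rank 6, and its Smith normal form has invariant factors (1,1,1,1,1,1).

Now H_k = ker ∂_k / im ∂_{k+1}, so:

  H_0: rank C_0 − rank ∂_1 = 6 − 5 = 1, and the invariant factors of ∂_1 are all 1, so H_0 = Z.
  H_1: rank ker ∂_1 − rank ∂_2 = (12 − 5) − 6 = 1, and the invariant factors of ∂_2 are all 1, so H_1 = Z.
  H_2: rank ker ∂_2 − rank ∂_3 = (6 − 6) − 0 = 0, and there is no ∂_3, so H_2 = 0.

As a check, the Euler characteristic is 6 − 12 + 6 = 0, which agrees with 1 − 1 + 0 = 0.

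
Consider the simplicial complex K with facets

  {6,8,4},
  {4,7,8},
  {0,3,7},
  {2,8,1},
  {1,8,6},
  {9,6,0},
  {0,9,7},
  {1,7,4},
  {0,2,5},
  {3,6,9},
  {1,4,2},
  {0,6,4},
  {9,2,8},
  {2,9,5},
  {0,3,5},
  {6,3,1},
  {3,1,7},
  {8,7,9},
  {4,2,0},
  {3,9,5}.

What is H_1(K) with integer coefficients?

We work with the vertex ordering 0 < 1 < 2 < 3 < 4 < 5 < 6 < 7 < 8 < 9. The simplices of K, each written with vertices in increasing order, are:

  0-simplices (10): [0], [1], [2], [3], [4], [5], [6], [7], [8], [9]
  1-simplices (30): (30 of them)
  2-simplices (20): (20 of them)

so the chain groups are C_0 ≅ Z^10, C_1 ≅ Z^30, C_2 ≅ Z^20.

∂_1: C_1 → C_0 is given by ∂[p,q] = [q] − [p]. For instance
  ∂[0,2] = [2] − [0].
This gives a 10×30 integer matrix of rank 9; reducing to Smith normal form yields diagonal entries (1,1,1,1,1,1,1,1,1).

Boundary ∂_2: C_2 → C_1 acts by ∂[p,q,r] = [q,r] − [p,r] + [p,q]. For instance
  ∂[2,8,9] = [8,9] − [2,9] + [2,8],
  ∂[2,5,9] = [5,9] − [2,9] + [2,5].
The resulting 30×20 matrix has rank 20, and its Smith normal form has invariant factors (1,1,1,1,1,1,1,1,1,1,1,1,1,1,1,1,1,1,1,2).

Computing H_k = (kernel of ∂_k) / (image of ∂_{k+1}):

  H_1: rank ker ∂_1 − rank ∂_2 = (30 − 9) − 20 = 1, and ∂_2 has invariant factor 2 > 1, so H_1 ≅ Z ⊕ Z/2Z.

H_1 = Z ⊕ Z/2Z.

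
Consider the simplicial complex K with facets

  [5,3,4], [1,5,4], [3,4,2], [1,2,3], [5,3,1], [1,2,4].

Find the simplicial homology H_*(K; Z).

Fix the vertex order 1 < 2 < 3 < 4 < 5 and write every simplex with vertices in increasing order. Then dim K = 2 and the simplices of K are:

  0-simplices (5): [1], [2], [3], [4], [5]
  1-simplices (9): [1,2], [1,3], [1,4], [1,5], [2,3], [2,4], [3,4], [3,5], [4,5]
  2-simplices (6): [1,2,3], [1,2,4], [1,3,5], [1,4,5], [2,3,4], [3,4,5]

Hence C_0 ≅ Z^5, C_1 ≅ Z^9, C_2 ≅ Z^6.

The boundary map ∂_1: C_1 → C_0 maps an edge to its endpoints' difference, ∂[p,q] = q − p. For instance
  ∂[1,4] = [4] − [1].
The 5×9 boundary matrix has rank 4 and Smith normal form diag(1,1,1,1).

Boundary ∂_2: C_2 → C_1 acts by ∂[p,q,r] = [q,r] − [p,r] + [p,q]. For instance
  ∂[3,4,5] = [4,5] − [3,5] + [3,4],
  ∂[1,2,3] = [2,3] − [1,3] + [1,2].
This gives a 9×6 integer matrix of rank 5; reducing to Smith normal form yields diagonal entries (1,1,1,1,1).

Reading off H_k = ker ∂_k / im ∂_{k+1}:

  H_0: rank C_0 − rank ∂_1 = 5 − 4 = 1, and the invariant factors of ∂_1 are all 1, so H_0 = Z.
  H_1: rank ker ∂_1 − rank ∂_2 = (9 − 4) − 5 = 0, and the invariant factors of ∂_2 are all 1, so H_1 = 0.
  H_2: rank ker ∂_2 − rank ∂_3 = (6 − 5) − 0 = 1, and there is no ∂_3, so H_2 = Z.

H_0 = Z,  H_1 = 0,  H_2 = Z.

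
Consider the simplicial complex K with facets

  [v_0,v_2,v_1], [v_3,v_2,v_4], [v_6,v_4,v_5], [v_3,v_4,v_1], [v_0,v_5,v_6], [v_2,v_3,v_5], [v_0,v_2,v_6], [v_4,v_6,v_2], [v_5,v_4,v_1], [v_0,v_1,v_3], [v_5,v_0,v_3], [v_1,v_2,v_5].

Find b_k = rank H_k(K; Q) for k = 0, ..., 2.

b_0 = 1, b_1 = 0, b_2 = 0.

Fix the vertex order v_0 < v_1 < v_2 < v_3 < v_4 < v_5 < v_6 and write every simplex with vertices in increasing order. Then dim K = 2 and the simplices of K are:

  0-simplices (7): [v_0], [v_1], [v_2], [v_3], [v_4], [v_5], [v_6]
  1-simplices (18): (18 of them)
  2-simplices (12): (12 of them)

giving chain groups C_0 ≅ Z^7, C_1 ≅ Z^18, C_2 ≅ Z^12.

The boundary map ∂_1: C_1 → C_0 maps an edge to its endpoints' difference, ∂[p,q] = q − p.
As a 7×18 matrix over Z this has rank 6, with invariant factors (1,1,1,1,1,1).

∂_2: C_2 → C_1 maps a triangle to the signed sum of its edges. For instance
  ∂[v_1,v_4,v_5] = [v_4,v_5] − [v_1,v_5] + [v_1,v_4],
  ∂[v_0,v_3,v_5] = [v_3,v_5] − [v_0,v_5] + [v_0,v_3].
As a 18×12 matrix over Z this has rank 12, with invariant factors (1,1,1,1,1,1,1,1,1,1,1,2).

Computing H_k = (kernel of ∂_k) / (image of ∂_{k+1}):

  H_0: rank C_0 − rank ∂_1 = 7 − 6 = 1, and the invariant factors of ∂_1 are all 1, so H_0 = Z.
  H_1: rank ker ∂_1 − rank ∂_2 = (18 − 6) − 12 = 0, and ∂_2 has invariant factor 2 > 1, so H_1 = Z/2.
  H_2: rank ker ∂_2 − rank ∂_3 = (12 − 12) − 0 = 0, and there is no ∂_3, so H_2 = 0.

Hence the Betti numbers are b_0 = 1, b_1 = 0, b_2 = 0.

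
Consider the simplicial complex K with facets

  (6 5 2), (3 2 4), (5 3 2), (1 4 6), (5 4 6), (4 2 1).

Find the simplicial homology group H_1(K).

H_1 ≅ Z.

We work with the vertex ordering 1 < 2 < 3 < 4 < 5 < 6. The simplices of K, each written with vertices in increasing order, are:

  0-simplices (6): [1], [2], [3], [4], [5], [6]
  1-simplices (12): [1,2], [1,4], [1,6], [2,3], [2,4], [2,5], [2,6], [3,4], [3,5], [4,5], [4,6], [5,6]
  2-simplices (6): [1,2,4], [1,4,6], [2,3,4], [2,3,5], [2,5,6], [4,5,6]

so the chain groups are C_0 ≅ Z^6, C_1 ≅ Z^12, C_2 ≅ Z^6.

∂_1: C_1 → C_0 maps an edge to its endpoints' difference, ∂[p,q] = q − p.
The resulting 6×12 matrix has rank 5, and its Smith normal form has invariant factors (1,1,1,1,1).

∂_2: C_2 → C_1 sends each 2-simplex [p,q,r] to [q,r] − [p,r] + [p,q]. For instance
  ∂[2,3,5] = [3,5] − [2,5] + [2,3],
  ∂[4,5,6] = [5,6] − [4,6] + [4,5].
The 12×6 boundary matrix has rank 6 and Smith normal form diag(1,1,1,1,1,1).

Computing H_k = (kernel of ∂_k) / (image of ∂_{k+1}):

  H_1: rank ker ∂_1 − rank ∂_2 = (12 − 5) − 6 = 1, and the invariant factors of ∂_2 are all 1, so H_1 ≅ Z.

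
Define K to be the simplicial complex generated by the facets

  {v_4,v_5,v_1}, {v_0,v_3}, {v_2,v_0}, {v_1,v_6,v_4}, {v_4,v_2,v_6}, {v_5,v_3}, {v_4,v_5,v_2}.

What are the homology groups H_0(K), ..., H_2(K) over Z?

H_0 ≅ Z,  H_1 ≅ Z,  H_2 = 0.

Order the vertices as v_0 < v_1 < v_2 < v_3 < v_4 < v_5 < v_6. Listing each simplex with vertices in this order, K has dimension 2 with simplices:

  0-simplices (7): [v_0], [v_1], [v_2], [v_3], [v_4], [v_5], [v_6]
  1-simplices (11): [v_0,v_2], [v_0,v_3], [v_1,v_4], [v_1,v_5], [v_1,v_6], [v_2,v_4], [v_2,v_5], [v_2,v_6], [v_3,v_5], [v_4,v_5], [v_4,v_6]
  2-simplices (4): [v_1,v_4,v_5], [v_1,v_4,v_6], [v_2,v_4,v_5], [v_2,v_4,v_6]

giving chain groups C_0 ≅ Z^7, C_1 ≅ Z^11, C_2 ≅ Z^4.

∂_1: C_1 → C_0 is given by ∂[p,q] = [q] − [p].
As a 7×11 matrix over Z this has rank 6, with invariant factors (1,1,1,1,1,1).

The boundary map ∂_2: C_2 → C_1 sends each 2-simplex [p,q,r] to [q,r] − [p,r] + [p,q]. For instance
  ∂[v_1,v_4,v_6] = [v_4,v_6] − [v_1,v_6] + [v_1,v_4],
  ∂[v_2,v_4,v_5] = [v_4,v_5] − [v_2,v_5] + [v_2,v_4].
This gives a 11×4 integer matrix of rank 4; reducing to Smith normal form yields diagonal entries (1,1,1,1).

From H_k ≅ ker(∂_k) / im(∂_{k+1}) we obtain:

  H_0: rank C_0 − rank ∂_1 = 7 − 6 = 1, and the invariant factors of ∂_1 are all 1, so H_0 = Z.
  H_1: rank ker ∂_1 − rank ∂_2 = (11 − 6) − 4 = 1, and the invariant factors of ∂_2 are all 1, so H_1 = Z.
  H_2: rank ker ∂_2 − rank ∂_3 = (4 − 4) − 0 = 0, and there is no ∂_3, so H_2 = 0.

As a check, the Euler characteristic is 7 − 11 + 4 = 0, which agrees with 1 − 1 + 0 = 0.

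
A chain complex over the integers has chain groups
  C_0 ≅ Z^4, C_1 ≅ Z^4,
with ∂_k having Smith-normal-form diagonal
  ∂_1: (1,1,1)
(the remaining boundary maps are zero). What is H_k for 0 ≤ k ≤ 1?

H_0: b_0 = 4 − 0 − 3 = 1; torsion from ∂_1 factors > 1: none. So H_0 ≅ Z.
H_1: b_1 = 4 − 3 − 0 = 1; torsion from ∂_2 factors > 1: none. So H_1 ≅ Z.

H_0 ≅ Z,  H_1 ≅ Z.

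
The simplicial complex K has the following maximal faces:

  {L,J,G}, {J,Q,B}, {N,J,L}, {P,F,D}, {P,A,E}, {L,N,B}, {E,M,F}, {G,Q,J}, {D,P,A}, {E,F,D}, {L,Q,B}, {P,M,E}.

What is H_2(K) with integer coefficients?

H_2 ≅ 0.

K has 12 vertices, 24 edges, 12 triangles.
rank ∂_2 = 12, rank ∂_3 = 0 ⇒ b_2 = 12 − 12 − 0 = 0. So H_2 = 0.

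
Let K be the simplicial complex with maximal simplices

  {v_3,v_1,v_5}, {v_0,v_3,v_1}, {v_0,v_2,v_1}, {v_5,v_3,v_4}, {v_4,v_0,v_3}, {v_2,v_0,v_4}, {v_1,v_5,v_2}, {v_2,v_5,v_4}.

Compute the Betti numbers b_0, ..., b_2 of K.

b_0 = 1, b_1 = 0, b_2 = 1.

Take the total order v_0 < v_1 < v_2 < v_3 < v_4 < v_5 on the vertex set. Then K (dimension 2) consists of the simplices:

  0-simplices (6): [v_0], [v_1], [v_2], [v_3], [v_4], [v_5]
  1-simplices (12): [v_0,v_1], [v_0,v_2], [v_0,v_3], [v_0,v_4], [v_1,v_2], [v_1,v_3], [v_1,v_5], [v_2,v_4], [v_2,v_5], [v_3,v_4], [v_3,v_5], [v_4,v_5]
  2-simplices (8): [v_0,v_1,v_2], [v_0,v_1,v_3], [v_0,v_2,v_4], [v_0,v_3,v_4], [v_1,v_2,v_5], [v_1,v_3,v_5], [v_2,v_4,v_5], [v_3,v_4,v_5]

giving chain groups C_0 ≅ Z^6, C_1 ≅ Z^12, C_2 ≅ Z^8.

∂_1: C_1 → C_0 maps an edge to its endpoints' difference, ∂[p,q] = q − p.
As a 6×12 matrix over Z this has rank 5, with invariant factors (1,1,1,1,1).

Boundary ∂_2: C_2 → C_1 maps a triangle to the signed sum of its edges. For instance
  ∂[v_1,v_3,v_5] = [v_3,v_5] − [v_1,v_5] + [v_1,v_3],
  ∂[v_0,v_1,v_3] = [v_1,v_3] − [v_0,v_3] + [v_0,v_1].
This gives a 12×8 integer matrix of rank 7; reducing to Smith normal form yields diagonal entries (1,1,1,1,1,1,1).

Reading off H_k = ker ∂_k / im ∂_{k+1}:

  H_0: rank C_0 − rank ∂_1 = 6 − 5 = 1, and the invariant factors of ∂_1 are all 1, so H_0 ≅ Z.
  H_1: rank ker ∂_1 − rank ∂_2 = (12 − 5) − 7 = 0, and the invariant factors of ∂_2 are all 1, so H_1 ≅ 0.
  H_2: rank ker ∂_2 − rank ∂_3 = (8 − 7) − 0 = 1, and there is no ∂_3, so H_2 ≅ Z.

As a check, the Euler characteristic is 6 − 12 + 8 = 2, which agrees with 1 − 0 + 1 = 2.

Hence the Betti numbers are b_0 = 1, b_1 = 0, b_2 = 1.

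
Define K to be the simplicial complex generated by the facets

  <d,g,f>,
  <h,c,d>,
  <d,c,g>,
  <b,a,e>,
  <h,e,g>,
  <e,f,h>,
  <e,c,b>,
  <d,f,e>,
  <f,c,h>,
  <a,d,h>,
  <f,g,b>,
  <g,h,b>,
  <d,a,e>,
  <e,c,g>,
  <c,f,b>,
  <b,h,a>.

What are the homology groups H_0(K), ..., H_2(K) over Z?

H_0 ≅ Z,  H_1 ≅ Z^2,  H_2 ≅ Z.

Order the vertices as a < b < c < d < e < f < g < h. Listing each simplex with vertices in this order, K has dimension 2 with simplices:

  0-simplices (8): a, b, c, d, e, f, g, h
  1-simplices (24): ab, ad, ae, ah, bc, be, bf, bg, bh, cd, ce, cf, cg, ch, de, df, dg, dh, ef, eg, eh, fg, fh, gh
  2-simplices (16): abe, abh, ade, adh, bce, bcf, bfg, bgh, cdg, cdh, ceg, cfh, def, dfg, efh, egh

giving chain groups C_0 ≅ Z^8, C_1 ≅ Z^24, C_2 ≅ Z^16.

Boundary ∂_1: C_1 → C_0 sends each edge [p,q] (with p < q) to q − p. For instance
  ∂bf = f − b.
As a 8×24 matrix over Z this has rank 7, with invariant factors (1,1,1,1,1,1,1).

The boundary map ∂_2: C_2 → C_1 sends each 2-simplex [p,q,r] to [q,r] − [p,r] + [p,q]. For instance
  ∂efh = fh − eh + ef,
  ∂cfh = fh − ch + cf.
This gives a 24×16 integer matrix of rank 15; reducing to Smith normal form yields diagonal entries (1,1,1,1,1,1,1,1,1,1,1,1,1,1,1).

From H_k ≅ ker(∂_k) / im(∂_{k+1}) we obtain:

  H_0: rank C_0 − rank ∂_1 = 8 − 7 = 1, and the invariant factors of ∂_1 are all 1, so H_0 ≅ Z.
  H_1: rank ker ∂_1 − rank ∂_2 = (24 − 7) − 15 = 2, and the invariant factors of ∂_2 are all 1, so H_1 ≅ Z^2.
  H_2: rank ker ∂_2 − rank ∂_3 = (16 − 15) − 0 = 1, and there is no ∂_3, so H_2 ≅ Z.

As a check, the Euler characteristic is 8 − 24 + 16 = 0, which agrees with 1 − 2 + 1 = 0.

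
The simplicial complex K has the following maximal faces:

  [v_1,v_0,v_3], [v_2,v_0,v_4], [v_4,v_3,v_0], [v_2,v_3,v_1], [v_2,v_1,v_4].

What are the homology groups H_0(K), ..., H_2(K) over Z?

Take the total order v_0 < v_1 < v_2 < v_3 < v_4 on the vertex set. Then K (dimension 2) consists of the simplices:

  0-simplices (5): [v_0], [v_1], [v_2], [v_3], [v_4]
  1-simplices (10): [v_0,v_1], [v_0,v_2], [v_0,v_3], [v_0,v_4], [v_1,v_2], [v_1,v_3], [v_1,v_4], [v_2,v_3], [v_2,v_4], [v_3,v_4]
  2-simplices (5): [v_0,v_1,v_3], [v_0,v_2,v_4], [v_0,v_3,v_4], [v_1,v_2,v_3], [v_1,v_2,v_4]

Hence C_0 ≅ Z^5, C_1 ≅ Z^10, C_2 ≅ Z^5.

The boundary map ∂_1: C_1 → C_0 maps an edge to its endpoints' difference, ∂[p,q] = q − p.
The resulting 5×10 matrix has rank 4, and its Smith normal form has invariant factors (1,1,1,1).

The boundary map ∂_2: C_2 → C_1 acts by ∂[p,q,r] = [q,r] − [p,r] + [p,q]. For instance
  ∂[v_0,v_3,v_4] = [v_3,v_4] − [v_0,v_4] + [v_0,v_3],
  ∂[v_0,v_1,v_3] = [v_1,v_3] − [v_0,v_3] + [v_0,v_1].
The 10×5 boundary matrix has rank 5 and Smith normal form diag(1,1,1,1,1).

Reading off H_k = ker ∂_k / im ∂_{k+1}:

  H_0: rank C_0 − rank ∂_1 = 5 − 4 = 1, and the invariant factors of ∂_1 are all 1, so H_0 = Z.
  H_1: rank ker ∂_1 − rank ∂_2 = (10 − 4) − 5 = 1, and the invariant factors of ∂_2 are all 1, so H_1 = Z.
  H_2: rank ker ∂_2 − rank ∂_3 = (5 − 5) − 0 = 0, and there is no ∂_3, so H_2 = 0.

As a check, the Euler characteristic is 5 − 10 + 5 = 0, which agrees with 1 − 1 + 0 = 0.

H_0 = Z,  H_1 = Z,  H_2 = 0.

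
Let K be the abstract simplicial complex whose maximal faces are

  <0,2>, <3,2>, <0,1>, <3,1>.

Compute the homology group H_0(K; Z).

We work with the vertex ordering 0 < 1 < 2 < 3. The simplices of K, each written with vertices in increasing order, are:

  0-simplices (4): [0], [1], [2], [3]
  1-simplices (4): [0,1], [0,2], [1,3], [2,3]

so the chain groups are C_0 ≅ Z^4, C_1 ≅ Z^4.

The boundary map ∂_1: C_1 → C_0 maps an edge to its endpoints' difference, ∂[p,q] = q − p. For instance
  ∂[2,3] = [3] − [2].
As a 4×4 matrix over Z this has rank 3, with invariant factors (1,1,1).

Reading off H_k = ker ∂_k / im ∂_{k+1}:

  H_0: rank C_0 − rank ∂_1 = 4 − 3 = 1, and the invariant factors of ∂_1 are all 1, so H_0 ≅ Z.

(K is a triangulation of the circle S^1.)

H_0 = Z.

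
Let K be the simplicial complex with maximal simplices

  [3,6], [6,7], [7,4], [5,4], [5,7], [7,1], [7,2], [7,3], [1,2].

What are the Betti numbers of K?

b_0 = 1, b_1 = 3.

We work with the vertex ordering 1 < 2 < 3 < 4 < 5 < 6 < 7. The simplices of K, each written with vertices in increasing order, are:

  0-simplices (7): [1], [2], [3], [4], [5], [6], [7]
  1-simplices (9): [1,2], [1,7], [2,7], [3,6], [3,7], [4,5], [4,7], [5,7], [6,7]

Hence C_0 ≅ Z^7, C_1 ≅ Z^9.

∂_1: C_1 → C_0 maps an edge to its endpoints' difference, ∂[p,q] = q − p.
As a 7×9 matrix over Z this has rank 6, with invariant factors (1,1,1,1,1,1).

From H_k ≅ ker(∂_k) / im(∂_{k+1}) we obtain:

  H_0: rank C_0 − rank ∂_1 = 7 − 6 = 1, and the invariant factors of ∂_1 are all 1, so H_0 ≅ Z.
  H_1: rank ker ∂_1 − rank ∂_2 = (9 − 6) − 0 = 3, and there is no ∂_2, so H_1 ≅ Z^3.

As a check, the Euler characteristic is 7 − 9 = -2, which agrees with 1 − 3 = -2.

Hence the Betti numbers are b_0 = 1, b_1 = 3.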